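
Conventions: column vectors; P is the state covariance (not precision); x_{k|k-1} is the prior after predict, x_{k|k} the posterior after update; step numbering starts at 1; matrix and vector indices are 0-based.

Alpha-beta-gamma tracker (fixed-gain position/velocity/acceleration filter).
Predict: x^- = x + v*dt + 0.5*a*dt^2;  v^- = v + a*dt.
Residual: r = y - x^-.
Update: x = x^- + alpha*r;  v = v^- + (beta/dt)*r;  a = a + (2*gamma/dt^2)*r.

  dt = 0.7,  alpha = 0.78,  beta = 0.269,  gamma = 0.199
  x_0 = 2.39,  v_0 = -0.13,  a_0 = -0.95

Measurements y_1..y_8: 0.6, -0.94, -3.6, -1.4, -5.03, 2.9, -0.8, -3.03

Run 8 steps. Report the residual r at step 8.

step 1: x_pred=2.0663  r=-1.4663  x^+=0.9226  v^+=-1.3585  a^+=-2.1410
step 2: x_pred=-0.5529  r=-0.3871  x^+=-0.8548  v^+=-3.0059  a^+=-2.4554
step 3: x_pred=-3.5605  r=-0.0395  x^+=-3.5913  v^+=-4.7398  a^+=-2.4875
step 4: x_pred=-7.5186  r=6.1186  x^+=-2.7461  v^+=-4.1297  a^+=2.4824
step 5: x_pred=-5.0287  r=-0.0013  x^+=-5.0297  v^+=-2.3926  a^+=2.4813
step 6: x_pred=-6.0966  r=8.9966  x^+=0.9207  v^+=2.8016  a^+=9.7888
step 7: x_pred=5.2801  r=-6.0801  x^+=0.5376  v^+=7.3173  a^+=4.8502
step 8: x_pred=6.8480  r=-9.8780  x^+=-0.8568  v^+=6.9164  a^+=-3.1732

resid = -9.8780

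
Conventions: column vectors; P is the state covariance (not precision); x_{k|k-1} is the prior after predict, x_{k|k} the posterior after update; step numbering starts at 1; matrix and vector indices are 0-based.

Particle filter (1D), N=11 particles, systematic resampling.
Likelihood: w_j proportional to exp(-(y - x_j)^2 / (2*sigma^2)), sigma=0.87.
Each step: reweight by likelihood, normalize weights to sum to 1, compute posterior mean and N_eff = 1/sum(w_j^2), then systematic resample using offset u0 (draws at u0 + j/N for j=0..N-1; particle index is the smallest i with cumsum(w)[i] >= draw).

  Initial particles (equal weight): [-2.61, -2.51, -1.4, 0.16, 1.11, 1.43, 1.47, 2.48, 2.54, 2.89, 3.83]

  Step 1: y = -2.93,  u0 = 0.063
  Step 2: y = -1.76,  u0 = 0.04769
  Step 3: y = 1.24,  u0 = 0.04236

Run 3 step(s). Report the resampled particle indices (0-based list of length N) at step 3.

step 1: w=[0.4583, 0.4364, 0.1044, 0.0009, 0.0000, 0.0000, 0.0000, 0.0000, 0.0000, 0.0000, 0.0000]  mean=-2.4375  Neff=2.4311  idx=[0, 0, 0, 0, 0, 1, 1, 1, 1, 1, 2]
step 2: w=[0.0831, 0.0831, 0.0831, 0.0831, 0.0831, 0.0923, 0.0923, 0.0923, 0.0923, 0.0923, 0.1229]  mean=-2.4151  Neff=10.8401  idx=[0, 1, 2, 3, 4, 5, 6, 7, 8, 9, 10]
step 3: w=[0.0052, 0.0052, 0.0052, 0.0052, 0.0052, 0.0086, 0.0086, 0.0086, 0.0086, 0.0086, 0.9310]  mean=-1.4791  Neff=1.1530  idx=[6, 10, 10, 10, 10, 10, 10, 10, 10, 10, 10]

resampled_idx = [6, 10, 10, 10, 10, 10, 10, 10, 10, 10, 10]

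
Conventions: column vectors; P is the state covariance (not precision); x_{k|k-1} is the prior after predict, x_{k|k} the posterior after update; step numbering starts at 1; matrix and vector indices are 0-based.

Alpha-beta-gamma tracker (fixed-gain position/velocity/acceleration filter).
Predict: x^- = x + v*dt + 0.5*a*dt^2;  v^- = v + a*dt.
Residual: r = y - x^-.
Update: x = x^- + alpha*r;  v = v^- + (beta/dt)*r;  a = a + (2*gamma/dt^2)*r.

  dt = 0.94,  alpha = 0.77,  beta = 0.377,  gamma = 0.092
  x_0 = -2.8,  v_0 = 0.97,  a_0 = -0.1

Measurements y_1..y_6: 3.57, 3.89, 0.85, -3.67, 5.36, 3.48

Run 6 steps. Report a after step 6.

step 1: x_pred=-1.9324  r=5.5024  x^+=2.3045  v^+=3.0828  a^+=1.0458
step 2: x_pred=5.6643  r=-1.7743  x^+=4.2981  v^+=3.3542  a^+=0.6763
step 3: x_pred=7.7499  r=-6.8999  x^+=2.4370  v^+=1.2227  a^+=-0.7605
step 4: x_pred=3.2503  r=-6.9203  x^+=-2.0783  v^+=-2.2677  a^+=-2.2016
step 5: x_pred=-5.1826  r=10.5426  x^+=2.9352  v^+=-0.1089  a^+=-0.0062
step 6: x_pred=2.8301  r=0.6499  x^+=3.3305  v^+=0.1459  a^+=0.1291

a_post = 0.1291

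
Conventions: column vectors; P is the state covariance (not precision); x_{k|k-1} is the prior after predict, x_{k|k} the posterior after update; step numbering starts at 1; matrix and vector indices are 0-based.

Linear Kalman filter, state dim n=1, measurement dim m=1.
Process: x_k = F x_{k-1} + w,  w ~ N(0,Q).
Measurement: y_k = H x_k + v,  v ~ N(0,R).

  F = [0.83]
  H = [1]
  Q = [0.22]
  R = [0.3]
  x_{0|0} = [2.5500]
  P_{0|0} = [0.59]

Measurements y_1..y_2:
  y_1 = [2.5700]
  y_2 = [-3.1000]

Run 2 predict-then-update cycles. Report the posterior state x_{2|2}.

x_post = [-0.7758]

step 1: x^-=[2.1165]  P^-=[0.6265]  S=[0.9265]  K=[0.6762]  nu=[0.4535]  x^+=[2.4231]  P^+=[0.2029]
step 2: x^-=[2.0112]  P^-=[0.3597]  S=[0.6597]  K=[0.5453]  nu=[-5.1112]  x^+=[-0.7758]  P^+=[0.1636]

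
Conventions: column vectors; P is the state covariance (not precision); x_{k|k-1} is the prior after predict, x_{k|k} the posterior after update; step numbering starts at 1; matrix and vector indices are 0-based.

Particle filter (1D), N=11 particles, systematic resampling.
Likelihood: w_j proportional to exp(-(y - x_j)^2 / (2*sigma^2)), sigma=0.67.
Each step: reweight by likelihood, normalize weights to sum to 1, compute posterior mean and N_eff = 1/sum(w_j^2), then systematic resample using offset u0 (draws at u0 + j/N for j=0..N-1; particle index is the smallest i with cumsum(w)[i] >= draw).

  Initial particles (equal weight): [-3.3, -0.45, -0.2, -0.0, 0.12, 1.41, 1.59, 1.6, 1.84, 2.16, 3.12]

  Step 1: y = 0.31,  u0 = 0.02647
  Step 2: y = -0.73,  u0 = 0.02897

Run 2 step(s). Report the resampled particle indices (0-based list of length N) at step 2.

step 1: w=[0.0000, 0.1380, 0.1966, 0.2360, 0.2523, 0.0683, 0.0424, 0.0412, 0.0194, 0.0058, 0.0000]  mean=0.2066  Neff=5.3865  idx=[1, 1, 2, 2, 3, 3, 4, 4, 4, 5, 7]
step 2: w=[0.1594, 0.1594, 0.1272, 0.1272, 0.0961, 0.0961, 0.0778, 0.0778, 0.0778, 0.0011, 0.0004]  mean=-0.1642  Neff=8.3509  idx=[0, 0, 1, 1, 2, 3, 4, 4, 5, 7, 8]

resampled_idx = [0, 0, 1, 1, 2, 3, 4, 4, 5, 7, 8]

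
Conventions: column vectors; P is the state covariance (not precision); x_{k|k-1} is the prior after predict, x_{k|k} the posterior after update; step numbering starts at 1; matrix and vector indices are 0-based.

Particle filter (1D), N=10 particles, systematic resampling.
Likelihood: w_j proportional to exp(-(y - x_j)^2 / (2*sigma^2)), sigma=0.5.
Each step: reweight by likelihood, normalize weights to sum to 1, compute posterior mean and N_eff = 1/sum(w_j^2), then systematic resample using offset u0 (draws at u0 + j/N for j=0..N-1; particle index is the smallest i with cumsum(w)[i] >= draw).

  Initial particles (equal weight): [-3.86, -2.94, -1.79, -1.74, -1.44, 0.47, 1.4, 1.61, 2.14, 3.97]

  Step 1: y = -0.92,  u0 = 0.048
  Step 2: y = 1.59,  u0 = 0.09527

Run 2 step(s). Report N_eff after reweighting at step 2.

N_eff = 6.1326

step 1: w=[0.0000, 0.0003, 0.2030, 0.2403, 0.5370, 0.0193, 0.0000, 0.0000, 0.0000, 0.0000]  mean=-1.5465  Neff=2.5789  idx=[2, 2, 3, 3, 4, 4, 4, 4, 4, 4]
step 2: w=[0.0019, 0.0019, 0.0036, 0.0036, 0.1648, 0.1648, 0.1648, 0.1648, 0.1648, 0.1648]  mean=-1.4435  Neff=6.1326  idx=[4, 5, 5, 6, 6, 7, 8, 8, 9, 9]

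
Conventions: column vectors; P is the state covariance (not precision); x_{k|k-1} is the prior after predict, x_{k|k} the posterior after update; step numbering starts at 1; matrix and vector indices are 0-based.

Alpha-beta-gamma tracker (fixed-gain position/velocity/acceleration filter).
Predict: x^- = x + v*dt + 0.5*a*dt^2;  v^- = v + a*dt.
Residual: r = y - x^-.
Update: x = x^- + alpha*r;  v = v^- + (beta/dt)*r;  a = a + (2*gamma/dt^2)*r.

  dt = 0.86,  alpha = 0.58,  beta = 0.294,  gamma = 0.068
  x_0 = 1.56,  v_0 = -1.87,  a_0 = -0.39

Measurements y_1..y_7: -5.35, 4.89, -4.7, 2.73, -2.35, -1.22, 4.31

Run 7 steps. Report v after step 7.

step 1: x_pred=-0.1924  r=-5.1576  x^+=-3.1838  v^+=-3.9686  a^+=-1.3384
step 2: x_pred=-7.0917  r=11.9817  x^+=-0.1423  v^+=-1.0235  a^+=0.8648
step 3: x_pred=-0.7027  r=-3.9973  x^+=-3.0211  v^+=-1.6463  a^+=0.1298
step 4: x_pred=-4.3889  r=7.1189  x^+=-0.2599  v^+=0.8991  a^+=1.4389
step 5: x_pred=1.0453  r=-3.3953  x^+=-0.9240  v^+=0.9758  a^+=0.8145
step 6: x_pred=0.2164  r=-1.4364  x^+=-0.6167  v^+=1.1852  a^+=0.5504
step 7: x_pred=0.6061  r=3.7039  x^+=2.7544  v^+=2.9247  a^+=1.2315

v_post = 2.9247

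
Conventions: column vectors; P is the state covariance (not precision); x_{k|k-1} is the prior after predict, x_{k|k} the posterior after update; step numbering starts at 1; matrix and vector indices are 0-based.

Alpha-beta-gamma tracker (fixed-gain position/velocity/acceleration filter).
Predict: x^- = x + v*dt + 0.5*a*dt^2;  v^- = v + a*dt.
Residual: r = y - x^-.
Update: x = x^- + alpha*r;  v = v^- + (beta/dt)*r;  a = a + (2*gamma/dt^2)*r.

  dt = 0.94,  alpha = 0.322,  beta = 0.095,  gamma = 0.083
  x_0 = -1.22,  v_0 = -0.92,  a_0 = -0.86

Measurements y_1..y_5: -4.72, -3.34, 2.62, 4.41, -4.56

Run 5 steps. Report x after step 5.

step 1: x_pred=-2.4647  r=-2.2553  x^+=-3.1909  v^+=-1.9563  a^+=-1.2837
step 2: x_pred=-5.5970  r=2.2570  x^+=-4.8703  v^+=-2.9349  a^+=-0.8597
step 3: x_pred=-8.0089  r=10.6289  x^+=-4.5864  v^+=-2.6688  a^+=1.1372
step 4: x_pred=-6.5926  r=11.0026  x^+=-3.0498  v^+=-0.4879  a^+=3.2042
step 5: x_pred=-2.0928  r=-2.4672  x^+=-2.8872  v^+=2.2747  a^+=2.7407

x_post = -2.8872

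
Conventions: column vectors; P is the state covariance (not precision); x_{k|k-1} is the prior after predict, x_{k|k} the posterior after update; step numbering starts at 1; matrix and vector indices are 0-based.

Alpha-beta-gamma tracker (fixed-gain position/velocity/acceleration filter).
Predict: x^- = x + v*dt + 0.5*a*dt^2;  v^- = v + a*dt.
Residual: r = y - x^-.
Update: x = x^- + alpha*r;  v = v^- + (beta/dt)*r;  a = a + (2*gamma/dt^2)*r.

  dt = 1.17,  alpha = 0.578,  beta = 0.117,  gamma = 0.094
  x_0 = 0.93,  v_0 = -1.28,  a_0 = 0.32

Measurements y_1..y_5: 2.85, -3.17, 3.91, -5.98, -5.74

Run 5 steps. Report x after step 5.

step 1: x_pred=-0.3486  r=3.1986  x^+=1.5002  v^+=-0.5857  a^+=0.7593
step 2: x_pred=1.3346  r=-4.5046  x^+=-1.2691  v^+=-0.1478  a^+=0.1406
step 3: x_pred=-1.3458  r=5.2558  x^+=1.6921  v^+=0.5423  a^+=0.8625
step 4: x_pred=2.9168  r=-8.8968  x^+=-2.2255  v^+=0.6617  a^+=-0.3594
step 5: x_pred=-1.6974  r=-4.0426  x^+=-4.0340  v^+=-0.1631  a^+=-0.9146

x_post = -4.0340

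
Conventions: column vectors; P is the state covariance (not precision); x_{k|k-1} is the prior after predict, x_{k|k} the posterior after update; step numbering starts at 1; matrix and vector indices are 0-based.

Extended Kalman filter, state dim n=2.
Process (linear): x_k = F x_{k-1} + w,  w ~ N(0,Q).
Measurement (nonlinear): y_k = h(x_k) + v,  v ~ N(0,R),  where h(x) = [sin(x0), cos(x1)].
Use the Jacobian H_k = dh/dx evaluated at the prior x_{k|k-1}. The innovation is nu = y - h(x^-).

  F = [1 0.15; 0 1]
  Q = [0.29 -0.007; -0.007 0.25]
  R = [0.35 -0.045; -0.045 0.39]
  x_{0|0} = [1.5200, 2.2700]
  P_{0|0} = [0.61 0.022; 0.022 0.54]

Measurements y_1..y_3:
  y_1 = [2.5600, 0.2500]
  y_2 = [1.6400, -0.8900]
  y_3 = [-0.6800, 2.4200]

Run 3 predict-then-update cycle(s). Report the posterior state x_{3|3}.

x_post = [2.8492, 0.5602]

step 1: x^-=[1.8605, 2.2700]  P^-=[0.9187 0.0960; 0.0960 0.7900]  H_jac=[-0.2857 0.0000; 0.0000 -0.7654]  S=[0.4250 -0.0240; -0.0240 0.8528]  K=[-0.6234 -0.1037; -0.1048 -0.7120]  nu=[1.6017, 0.8936]  x^+=[0.7693, 1.4660]  P^+=[0.7475 0.0162; 0.0162 0.3566]
step 2: x^-=[0.9892, 1.4660]  P^-=[1.0504 0.0627; 0.0627 0.6066]  H_jac=[0.5494 0.0000; 0.0000 -0.9945]  S=[0.6670 -0.0793; -0.0793 0.9900]  K=[0.8659 0.0063; -0.0210 -0.6111]  nu=[0.8044, -0.9946]  x^+=[1.6794, 2.0569]  P^+=[0.5511 0.0367; 0.0367 0.2387]
step 3: x^-=[1.9879, 2.0569]  P^-=[0.8575 0.0655; 0.0655 0.4887]  H_jac=[-0.4051 0.0000; 0.0000 -0.8842]  S=[0.4908 -0.0215; -0.0215 0.7720]  K=[-0.7121 -0.0949; -0.0787 -0.5619]  nu=[-1.5943, 2.8872]  x^+=[2.8492, 0.5602]  P^+=[0.6046 0.0056; 0.0056 0.2438]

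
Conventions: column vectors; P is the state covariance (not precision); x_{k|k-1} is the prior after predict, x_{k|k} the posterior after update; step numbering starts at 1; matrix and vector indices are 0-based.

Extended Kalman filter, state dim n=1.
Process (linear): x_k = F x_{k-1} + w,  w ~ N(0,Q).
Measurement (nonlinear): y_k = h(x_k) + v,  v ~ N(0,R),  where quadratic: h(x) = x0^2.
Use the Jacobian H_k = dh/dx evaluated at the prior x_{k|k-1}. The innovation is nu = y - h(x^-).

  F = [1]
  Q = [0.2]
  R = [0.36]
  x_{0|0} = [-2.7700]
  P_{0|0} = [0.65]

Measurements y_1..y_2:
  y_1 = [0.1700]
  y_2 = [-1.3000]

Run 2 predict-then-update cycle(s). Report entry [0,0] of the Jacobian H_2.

H_jac[0,0] = -2.8682

step 1: x^-=[-2.7700]  P^-=[0.8500]  H_jac=[-5.5400]  S=[26.4479]  K=[-0.1780]  nu=[-7.5029]  x^+=[-1.4341]  P^+=[0.0116]
step 2: x^-=[-1.4341]  P^-=[0.2116]  H_jac=[-2.8682]  S=[2.1005]  K=[-0.2889]  nu=[-3.3567]  x^+=[-0.4644]  P^+=[0.0363]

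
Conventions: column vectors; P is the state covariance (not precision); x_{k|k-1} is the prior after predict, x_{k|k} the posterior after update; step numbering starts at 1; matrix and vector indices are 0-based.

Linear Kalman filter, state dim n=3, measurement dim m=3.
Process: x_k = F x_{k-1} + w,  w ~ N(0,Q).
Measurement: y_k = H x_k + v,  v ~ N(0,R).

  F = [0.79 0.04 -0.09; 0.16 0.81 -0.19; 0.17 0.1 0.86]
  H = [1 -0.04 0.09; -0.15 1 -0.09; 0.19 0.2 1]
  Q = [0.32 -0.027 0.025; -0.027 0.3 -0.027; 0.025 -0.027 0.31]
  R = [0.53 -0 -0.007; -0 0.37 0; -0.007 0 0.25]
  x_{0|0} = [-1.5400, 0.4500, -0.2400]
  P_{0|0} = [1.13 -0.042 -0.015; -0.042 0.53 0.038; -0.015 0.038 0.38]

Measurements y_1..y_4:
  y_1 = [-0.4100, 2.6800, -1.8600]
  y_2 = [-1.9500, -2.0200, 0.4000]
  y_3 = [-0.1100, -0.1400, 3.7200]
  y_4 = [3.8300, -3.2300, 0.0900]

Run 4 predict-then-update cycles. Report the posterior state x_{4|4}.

step 1: x^-=[-1.1770, 0.1637, -0.4232]  P^-=[1.0284 0.1118 0.1369; 0.1118 0.6687 0.0023; 0.1369 0.0023 0.6297]  S=[1.5802 -0.0876 0.4004; -0.0876 1.0367 0.0450; 0.4004 0.0450 1.0050]  K=[0.6296 -0.0041 0.1022; 0.0627 0.6295 0.1033; -0.0557 -0.1065 0.6799]  nu=[0.8116, 2.3017, -1.2459]  x^+=[-0.8027, 1.5347, -1.5607]  P^+=[0.3395 0.0447 -0.0523; 0.0447 0.2369 -0.0305; -0.0523 -0.0305 0.1864]
step 2: x^-=[-0.4323, 1.4112, -1.3252]  P^-=[0.5442 0.0667 0.0254; 0.0667 0.4950 -0.0483; 0.0254 -0.0483 0.4410]  S=[1.0782 -0.0450 0.1719; -0.0450 0.8702 0.0028; 0.1719 0.0028 0.7259]  K=[0.4920 0.0054 0.0793; 0.0514 0.5648 0.0729; -0.0398 -0.1095 0.6107]  nu=[-1.3420, -3.6153, 1.5251]  x^+=[-0.9912, -0.5884, 0.0556]  P^+=[0.2655 0.0381 -0.0417; 0.0381 0.2118 -0.0317; -0.0417 -0.0317 0.1672]
step 3: x^-=[-0.8116, -0.6458, -0.1795]  P^-=[0.4959 0.0503 0.0233; 0.0503 0.4740 -0.0500; 0.0233 -0.0500 0.4271]  S=[1.0307 -0.0533 0.1564; -0.0533 0.8531 -0.0027; 0.1564 -0.0027 0.7067]  K=[0.4696 -0.0011 0.0767; 0.0442 0.5550 0.0693; -0.0353 -0.1080 0.6039]  nu=[0.6919, 0.3679, 4.1829]  x^+=[-0.1663, -0.1212, 2.2825]  P^+=[0.2532 0.0341 -0.0390; 0.0341 0.2077 -0.0310; -0.0390 -0.0310 0.1648]
step 4: x^-=[-0.3417, -0.5585, 1.9225]  P^-=[0.4876 0.0455 0.0233; 0.0455 0.4694 -0.0501; 0.0233 -0.0501 0.4257]  S=[1.0227 -0.0567 0.1537; -0.0567 0.8498 -0.0041; 0.1537 -0.0041 0.7044]  K=[0.4654 -0.0036 0.0759; 0.0421 0.5528 0.0685; -0.0345 -0.1075 0.6034]  nu=[3.9763, -2.5498, -1.6559]  x^+=[1.3925, -1.9141, 1.0605]  P^+=[0.2509 0.0328 -0.0385; 0.0328 0.2067 -0.0307; -0.0385 -0.0307 0.1646]

x_post = [1.3925, -1.9141, 1.0605]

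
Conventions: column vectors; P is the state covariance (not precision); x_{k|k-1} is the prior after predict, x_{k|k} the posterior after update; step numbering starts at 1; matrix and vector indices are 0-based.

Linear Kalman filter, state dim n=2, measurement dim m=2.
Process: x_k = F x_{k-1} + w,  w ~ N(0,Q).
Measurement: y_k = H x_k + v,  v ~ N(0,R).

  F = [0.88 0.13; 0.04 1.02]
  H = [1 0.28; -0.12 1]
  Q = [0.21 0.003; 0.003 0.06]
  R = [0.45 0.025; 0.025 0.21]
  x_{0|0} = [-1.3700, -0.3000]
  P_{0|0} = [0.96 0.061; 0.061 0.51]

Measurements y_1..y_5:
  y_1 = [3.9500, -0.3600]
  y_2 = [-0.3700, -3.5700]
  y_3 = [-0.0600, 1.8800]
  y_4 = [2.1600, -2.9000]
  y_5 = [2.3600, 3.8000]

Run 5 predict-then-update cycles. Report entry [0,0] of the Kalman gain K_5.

step 1: x^-=[-1.2446, -0.3608]  P^-=[0.9760 0.1595; 0.1595 0.5971]  S=[1.5621 0.2292; 0.2292 0.7829]  K=[0.6744 -0.1433; 0.1053 0.7074]  nu=[5.2956, -0.1486]  x^+=[2.3481, 0.0919]  P^+=[0.2937 0.0220; 0.0220 0.1538]
step 2: x^-=[2.0783, 0.1877]  P^-=[0.4451 0.0536; 0.0536 0.2223]  S=[0.9426 0.0856; 0.0856 0.4259]  K=[0.4972 -0.0995; 0.0783 0.4912]  nu=[-2.5008, -3.5083]  x^+=[1.1840, -1.7313]  P^+=[0.2164 0.0175; 0.0175 0.1072]
step 3: x^-=[0.8169, -1.7186]  P^-=[0.3834 0.0406; 0.0406 0.1733]  S=[0.8697 0.0668; 0.0668 0.3791]  K=[0.4612 -0.0954; 0.0693 0.4321]  nu=[-0.3957, 3.6966]  x^+=[0.2816, -0.1487]  P^+=[0.2008 0.0156; 0.0156 0.0943]
step 4: x^-=[0.2285, -0.1404]  P^-=[0.3707 0.0366; 0.0366 0.1598]  S=[0.8537 0.0607; 0.0607 0.3663]  K=[0.4530 -0.0964; 0.0660 0.4132]  nu=[1.9708, -2.7322]  x^+=[1.3848, -1.1393]  P^+=[0.1973 0.0148; 0.0148 0.0902]
step 5: x^-=[1.0705, -1.1067]  P^-=[0.3677 0.0352; 0.0352 0.1554]  S=[0.8496 0.0584; 0.0584 0.3622]  K=[0.4511 -0.0973; 0.0647 0.4068]  nu=[1.5994, 5.0352]  x^+=[1.3019, 1.0452]  P^+=[0.1965 0.0144; 0.0144 0.0888]

K[0,0] = 0.4511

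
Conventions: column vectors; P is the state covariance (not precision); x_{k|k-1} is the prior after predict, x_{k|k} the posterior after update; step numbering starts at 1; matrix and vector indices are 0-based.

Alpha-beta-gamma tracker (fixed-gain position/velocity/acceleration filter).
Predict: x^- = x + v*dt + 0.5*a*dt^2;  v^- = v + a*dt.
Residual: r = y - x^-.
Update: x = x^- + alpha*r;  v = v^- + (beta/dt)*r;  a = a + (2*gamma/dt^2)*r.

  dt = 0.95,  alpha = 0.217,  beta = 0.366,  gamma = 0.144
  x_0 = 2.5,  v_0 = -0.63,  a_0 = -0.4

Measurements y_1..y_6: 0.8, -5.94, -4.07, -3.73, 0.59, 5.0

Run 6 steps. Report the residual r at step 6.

step 1: x_pred=1.7210  r=-0.9210  x^+=1.5211  v^+=-1.3648  a^+=-0.6939
step 2: x_pred=-0.0886  r=-5.8514  x^+=-1.3583  v^+=-4.2784  a^+=-2.5612
step 3: x_pred=-6.5785  r=2.5085  x^+=-6.0342  v^+=-5.7451  a^+=-1.7607
step 4: x_pred=-12.2865  r=8.5565  x^+=-10.4297  v^+=-4.1212  a^+=0.9698
step 5: x_pred=-13.9072  r=14.4972  x^+=-10.7613  v^+=2.3854  a^+=5.5961
step 6: x_pred=-5.9700  r=10.9700  x^+=-3.5895  v^+=11.9280  a^+=9.0968

resid = 10.9700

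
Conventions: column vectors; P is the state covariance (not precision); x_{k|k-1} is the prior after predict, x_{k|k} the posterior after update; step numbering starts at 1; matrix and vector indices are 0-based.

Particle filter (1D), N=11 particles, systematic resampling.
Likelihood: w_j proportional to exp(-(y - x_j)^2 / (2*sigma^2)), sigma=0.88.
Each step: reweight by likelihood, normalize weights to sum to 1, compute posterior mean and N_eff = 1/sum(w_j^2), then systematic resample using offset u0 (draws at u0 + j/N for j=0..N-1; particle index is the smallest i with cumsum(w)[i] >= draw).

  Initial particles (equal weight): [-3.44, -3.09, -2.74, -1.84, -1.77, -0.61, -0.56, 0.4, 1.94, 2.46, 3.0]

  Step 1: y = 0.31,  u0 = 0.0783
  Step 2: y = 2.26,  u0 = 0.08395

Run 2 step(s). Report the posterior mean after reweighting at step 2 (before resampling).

post_mean = 1.6894

step 1: w=[0.0000, 0.0002, 0.0010, 0.0199, 0.0241, 0.2278, 0.2413, 0.3914, 0.0708, 0.0199, 0.0037]  mean=-0.0030  Neff=3.7082  idx=[5, 5, 5, 6, 6, 7, 7, 7, 7, 7, 9]
step 2: w=[0.0032, 0.0032, 0.0032, 0.0038, 0.0038, 0.0697, 0.0697, 0.0697, 0.0697, 0.0697, 0.6342]  mean=1.6894  Neff=2.3444  idx=[5, 7, 8, 9, 10, 10, 10, 10, 10, 10, 10]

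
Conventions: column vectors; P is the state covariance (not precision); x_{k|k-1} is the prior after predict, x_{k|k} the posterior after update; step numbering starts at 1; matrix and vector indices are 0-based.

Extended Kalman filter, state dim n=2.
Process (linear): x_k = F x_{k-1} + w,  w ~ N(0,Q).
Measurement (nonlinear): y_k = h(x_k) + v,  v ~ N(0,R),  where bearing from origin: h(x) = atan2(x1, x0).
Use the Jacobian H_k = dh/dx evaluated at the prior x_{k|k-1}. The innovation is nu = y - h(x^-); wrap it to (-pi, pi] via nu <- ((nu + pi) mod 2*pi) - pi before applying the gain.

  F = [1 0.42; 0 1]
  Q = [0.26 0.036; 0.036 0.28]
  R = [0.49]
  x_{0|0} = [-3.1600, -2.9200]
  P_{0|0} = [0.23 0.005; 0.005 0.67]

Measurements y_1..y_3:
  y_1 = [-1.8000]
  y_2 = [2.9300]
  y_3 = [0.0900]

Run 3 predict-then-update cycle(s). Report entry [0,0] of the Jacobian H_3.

step 1: x^-=[-4.3864, -2.9200]  P^-=[0.6124 0.3224; 0.3224 0.9500]  H_jac=[0.1052 -0.1580]  S=[0.5098]  K=[0.0264; -0.2279]  nu=[0.7543]  x^+=[-4.3665, -3.0919]  P^+=[0.6120 0.3255; 0.3255 0.9235]
step 2: x^-=[-5.6651, -3.0919]  P^-=[1.3083 0.7494; 0.7494 1.2035]  H_jac=[0.0742 -0.1360]  S=[0.5043]  K=[-0.0095; -0.2143]  nu=[-0.7112]  x^+=[-5.6583, -2.9395]  P^+=[1.3083 0.7483; 0.7483 1.1804]
step 3: x^-=[-6.8929, -2.9395]  P^-=[2.4051 1.2801; 1.2801 1.4604]  H_jac=[0.0523 -0.1228]  S=[0.5021]  K=[-0.0622; -0.2236]  nu=[2.8285]  x^+=[-7.0688, -3.5718]  P^+=[2.4032 1.2731; 1.2731 1.4353]

H_jac[0,0] = 0.0523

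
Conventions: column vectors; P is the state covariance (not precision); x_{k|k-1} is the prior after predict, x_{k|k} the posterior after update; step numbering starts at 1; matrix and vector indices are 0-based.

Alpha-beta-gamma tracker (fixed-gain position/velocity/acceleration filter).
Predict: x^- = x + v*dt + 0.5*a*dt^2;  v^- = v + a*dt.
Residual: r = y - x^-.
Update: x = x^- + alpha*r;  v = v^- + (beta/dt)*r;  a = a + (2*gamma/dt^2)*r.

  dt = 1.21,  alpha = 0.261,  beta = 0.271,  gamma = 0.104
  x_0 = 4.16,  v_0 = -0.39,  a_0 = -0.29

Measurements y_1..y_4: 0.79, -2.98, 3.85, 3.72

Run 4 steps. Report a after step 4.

a_post = 1.3418

step 1: x_pred=3.4758  r=-2.6858  x^+=2.7748  v^+=-1.3424  a^+=-0.6716
step 2: x_pred=0.6588  r=-3.6388  x^+=-0.2909  v^+=-2.9700  a^+=-1.1885
step 3: x_pred=-4.7547  r=8.6047  x^+=-2.5088  v^+=-2.4810  a^+=0.0339
step 4: x_pred=-5.4860  r=9.2060  x^+=-3.0832  v^+=-0.3781  a^+=1.3418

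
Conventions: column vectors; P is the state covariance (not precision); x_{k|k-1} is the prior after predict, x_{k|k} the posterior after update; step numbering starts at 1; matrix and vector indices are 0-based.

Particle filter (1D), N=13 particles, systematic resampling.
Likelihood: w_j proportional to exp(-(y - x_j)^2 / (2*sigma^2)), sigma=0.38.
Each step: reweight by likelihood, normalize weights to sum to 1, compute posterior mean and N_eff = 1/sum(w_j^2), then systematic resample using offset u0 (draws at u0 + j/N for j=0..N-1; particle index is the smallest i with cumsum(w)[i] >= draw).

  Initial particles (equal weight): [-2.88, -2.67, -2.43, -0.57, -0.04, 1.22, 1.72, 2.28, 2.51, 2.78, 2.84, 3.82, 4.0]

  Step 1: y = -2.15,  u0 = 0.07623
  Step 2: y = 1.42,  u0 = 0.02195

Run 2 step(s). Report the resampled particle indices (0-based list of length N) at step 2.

resampled_idx = [5, 5, 6, 7, 7, 8, 8, 9, 10, 10, 11, 11, 12]

step 1: w=[0.1204, 0.2987, 0.5808, 0.0001, 0.0000, 0.0000, 0.0000, 0.0000, 0.0000, 0.0000, 0.0000, 0.0000, 0.0000]  mean=-2.5556  Neff=2.2675  idx=[0, 1, 1, 1, 1, 2, 2, 2, 2, 2, 2, 2, 2]
step 2: w=[0.0000, 0.0002, 0.0002, 0.0002, 0.0002, 0.1249, 0.1249, 0.1249, 0.1249, 0.1249, 0.1249, 0.1249, 0.1249]  mean=-2.4302  Neff=8.0109  idx=[5, 5, 6, 7, 7, 8, 8, 9, 10, 10, 11, 11, 12]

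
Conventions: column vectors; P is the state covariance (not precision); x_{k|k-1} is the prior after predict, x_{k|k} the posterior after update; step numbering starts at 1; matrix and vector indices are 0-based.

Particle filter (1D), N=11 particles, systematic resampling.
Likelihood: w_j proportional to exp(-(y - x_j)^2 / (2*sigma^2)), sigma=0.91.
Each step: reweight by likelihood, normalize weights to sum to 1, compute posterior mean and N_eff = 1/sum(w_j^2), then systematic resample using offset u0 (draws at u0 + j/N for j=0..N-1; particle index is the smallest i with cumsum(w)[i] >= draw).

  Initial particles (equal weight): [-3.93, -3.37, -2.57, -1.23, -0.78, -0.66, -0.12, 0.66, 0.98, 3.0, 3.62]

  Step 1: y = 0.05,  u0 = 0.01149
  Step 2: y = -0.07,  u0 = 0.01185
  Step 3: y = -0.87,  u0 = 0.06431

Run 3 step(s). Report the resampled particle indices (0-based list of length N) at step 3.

step 1: w=[0.0000, 0.0002, 0.0038, 0.0893, 0.1583, 0.1770, 0.2359, 0.1917, 0.1424, 0.0013, 0.0001]  mean=-0.1187  Neff=5.6477  idx=[3, 4, 4, 5, 5, 6, 6, 6, 7, 7, 8]
step 2: w=[0.0522, 0.0868, 0.0868, 0.0954, 0.0954, 0.1175, 0.1175, 0.1175, 0.0853, 0.0853, 0.0605]  mean=-0.1959  Neff=10.4615  idx=[0, 1, 2, 3, 4, 5, 6, 6, 7, 8, 9]
step 3: w=[0.1128, 0.1214, 0.1214, 0.1188, 0.1188, 0.0869, 0.0869, 0.0869, 0.0869, 0.0297, 0.0297]  mean=-0.4875  Neff=9.7689  idx=[0, 1, 2, 2, 3, 4, 5, 6, 7, 8, 10]

resampled_idx = [0, 1, 2, 2, 3, 4, 5, 6, 7, 8, 10]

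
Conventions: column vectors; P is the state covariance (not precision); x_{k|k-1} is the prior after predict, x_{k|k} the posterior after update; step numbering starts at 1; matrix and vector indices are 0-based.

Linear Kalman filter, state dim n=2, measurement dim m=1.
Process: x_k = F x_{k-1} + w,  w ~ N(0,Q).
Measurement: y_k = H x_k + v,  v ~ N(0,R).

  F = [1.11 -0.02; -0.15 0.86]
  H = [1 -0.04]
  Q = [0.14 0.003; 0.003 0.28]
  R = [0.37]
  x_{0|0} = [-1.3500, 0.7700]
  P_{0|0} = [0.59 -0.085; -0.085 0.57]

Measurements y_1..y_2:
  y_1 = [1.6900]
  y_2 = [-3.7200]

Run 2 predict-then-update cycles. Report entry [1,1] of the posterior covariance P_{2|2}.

step 1: x^-=[-1.5139, 0.8647]  P^-=[0.8709 -0.1864; -0.1864 0.7368]  S=[1.2570]  K=[0.6988; -0.1718]  nu=[3.2385]  x^+=[0.7491, 0.3085]  P^+=[0.2571 -0.0356; -0.0356 0.6997]
step 2: x^-=[0.8253, 0.1529]  P^-=[0.4587 -0.0859; -0.0859 0.8125]  S=[0.8368]  K=[0.5522; -0.1415]  nu=[-4.5392]  x^+=[-1.6812, 0.7951]  P^+=[0.2035 -0.0205; -0.0205 0.7957]

P_post[1,1] = 0.7957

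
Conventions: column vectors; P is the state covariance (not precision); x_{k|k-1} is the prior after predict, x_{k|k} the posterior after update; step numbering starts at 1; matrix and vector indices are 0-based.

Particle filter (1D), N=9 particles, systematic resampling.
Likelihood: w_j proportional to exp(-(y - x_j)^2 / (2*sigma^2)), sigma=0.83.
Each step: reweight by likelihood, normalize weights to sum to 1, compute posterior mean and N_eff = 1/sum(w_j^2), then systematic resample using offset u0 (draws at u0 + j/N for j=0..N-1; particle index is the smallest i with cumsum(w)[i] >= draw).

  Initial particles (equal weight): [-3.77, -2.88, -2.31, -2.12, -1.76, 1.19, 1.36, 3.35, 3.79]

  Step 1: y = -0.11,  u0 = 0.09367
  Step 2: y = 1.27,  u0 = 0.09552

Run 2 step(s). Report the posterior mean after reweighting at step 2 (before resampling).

step 1: w=[0.0001, 0.0052, 0.0410, 0.0732, 0.1906, 0.4032, 0.2865, 0.0002, 0.0000]  mean=0.2695  Neff=3.4723  idx=[3, 4, 5, 5, 5, 5, 6, 6, 6]
step 2: w=[0.0000, 0.0002, 0.1429, 0.1429, 0.1429, 0.1429, 0.1427, 0.1427, 0.1427]  mean=1.2621  Neff=7.0030  idx=[2, 3, 4, 4, 5, 6, 7, 8, 8]

post_mean = 1.2621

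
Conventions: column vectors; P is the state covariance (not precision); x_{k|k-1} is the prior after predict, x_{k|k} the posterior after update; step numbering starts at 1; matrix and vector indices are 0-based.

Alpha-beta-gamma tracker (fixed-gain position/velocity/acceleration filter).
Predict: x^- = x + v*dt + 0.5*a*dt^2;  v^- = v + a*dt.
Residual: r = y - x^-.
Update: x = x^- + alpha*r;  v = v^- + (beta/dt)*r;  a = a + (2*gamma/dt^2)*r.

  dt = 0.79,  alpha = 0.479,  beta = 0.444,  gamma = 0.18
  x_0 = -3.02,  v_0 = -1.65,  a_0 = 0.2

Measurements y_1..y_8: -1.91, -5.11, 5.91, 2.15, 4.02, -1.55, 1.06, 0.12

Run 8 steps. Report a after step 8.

step 1: x_pred=-4.2611  r=2.3511  x^+=-3.1349  v^+=-0.1706  a^+=1.5562
step 2: x_pred=-2.7841  r=-2.3259  x^+=-3.8982  v^+=-0.2485  a^+=0.2145
step 3: x_pred=-4.0275  r=9.9375  x^+=0.7325  v^+=5.5062  a^+=5.9468
step 4: x_pred=6.9381  r=-4.7881  x^+=4.6446  v^+=7.5131  a^+=3.1849
step 5: x_pred=11.5738  r=-7.5538  x^+=7.9555  v^+=5.7837  a^+=-1.1724
step 6: x_pred=12.1588  r=-13.7088  x^+=5.5923  v^+=-2.8472  a^+=-9.0801
step 7: x_pred=0.5096  r=0.5504  x^+=0.7732  v^+=-9.7111  a^+=-8.7626
step 8: x_pred=-9.6329  r=9.7529  x^+=-4.9613  v^+=-11.1522  a^+=-3.1368

a_post = -3.1368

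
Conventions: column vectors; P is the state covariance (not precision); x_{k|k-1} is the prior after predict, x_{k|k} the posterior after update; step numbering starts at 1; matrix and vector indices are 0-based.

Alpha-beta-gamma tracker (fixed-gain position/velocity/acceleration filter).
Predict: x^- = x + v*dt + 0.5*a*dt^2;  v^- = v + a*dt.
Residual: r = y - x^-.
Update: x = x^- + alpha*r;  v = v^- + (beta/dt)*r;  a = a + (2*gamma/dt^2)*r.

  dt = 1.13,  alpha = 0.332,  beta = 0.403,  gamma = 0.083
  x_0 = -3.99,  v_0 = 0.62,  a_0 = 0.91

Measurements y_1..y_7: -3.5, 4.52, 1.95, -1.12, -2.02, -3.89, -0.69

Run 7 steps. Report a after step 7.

a_post = -1.1148

step 1: x_pred=-2.7084  r=-0.7916  x^+=-2.9712  v^+=1.3660  a^+=0.8071
step 2: x_pred=-0.9124  r=5.4324  x^+=0.8912  v^+=4.2154  a^+=1.5133
step 3: x_pred=6.6207  r=-4.6707  x^+=5.0701  v^+=4.2597  a^+=0.9061
step 4: x_pred=10.4620  r=-11.5820  x^+=6.6168  v^+=1.1530  a^+=-0.5996
step 5: x_pred=7.5369  r=-9.5569  x^+=4.3640  v^+=-2.9329  a^+=-1.8420
step 6: x_pred=-0.1262  r=-3.7638  x^+=-1.3758  v^+=-6.3566  a^+=-2.3313
step 7: x_pred=-10.0472  r=9.3572  x^+=-6.9406  v^+=-5.6539  a^+=-1.1148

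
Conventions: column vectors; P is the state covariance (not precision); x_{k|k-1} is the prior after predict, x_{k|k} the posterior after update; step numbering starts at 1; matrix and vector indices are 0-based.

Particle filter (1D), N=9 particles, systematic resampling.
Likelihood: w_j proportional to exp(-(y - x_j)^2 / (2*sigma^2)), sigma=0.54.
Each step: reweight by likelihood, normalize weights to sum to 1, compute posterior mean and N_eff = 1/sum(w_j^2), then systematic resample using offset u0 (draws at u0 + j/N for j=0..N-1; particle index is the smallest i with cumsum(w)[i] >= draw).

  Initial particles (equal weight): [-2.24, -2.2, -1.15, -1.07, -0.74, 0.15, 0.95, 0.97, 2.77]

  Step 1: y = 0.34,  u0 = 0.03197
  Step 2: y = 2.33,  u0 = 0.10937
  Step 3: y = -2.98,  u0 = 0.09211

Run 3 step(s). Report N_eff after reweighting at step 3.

step 1: w=[0.0000, 0.0000, 0.0103, 0.0153, 0.0625, 0.4341, 0.2440, 0.2338, 0.0000]  mean=0.4494  Neff=3.2584  idx=[4, 5, 5, 5, 5, 6, 6, 7, 7]
step 2: w=[0.0000, 0.0018, 0.0018, 0.0018, 0.0018, 0.2366, 0.2366, 0.2599, 0.2599]  mean=0.9547  Neff=4.0488  idx=[5, 5, 6, 6, 7, 7, 8, 8, 8]
step 3: w=[0.1279, 0.1279, 0.1279, 0.1279, 0.0976, 0.0976, 0.0976, 0.0976, 0.0976]  mean=0.9598  Neff=8.8378  idx=[0, 1, 2, 3, 4, 5, 6, 7, 8]

N_eff = 8.8378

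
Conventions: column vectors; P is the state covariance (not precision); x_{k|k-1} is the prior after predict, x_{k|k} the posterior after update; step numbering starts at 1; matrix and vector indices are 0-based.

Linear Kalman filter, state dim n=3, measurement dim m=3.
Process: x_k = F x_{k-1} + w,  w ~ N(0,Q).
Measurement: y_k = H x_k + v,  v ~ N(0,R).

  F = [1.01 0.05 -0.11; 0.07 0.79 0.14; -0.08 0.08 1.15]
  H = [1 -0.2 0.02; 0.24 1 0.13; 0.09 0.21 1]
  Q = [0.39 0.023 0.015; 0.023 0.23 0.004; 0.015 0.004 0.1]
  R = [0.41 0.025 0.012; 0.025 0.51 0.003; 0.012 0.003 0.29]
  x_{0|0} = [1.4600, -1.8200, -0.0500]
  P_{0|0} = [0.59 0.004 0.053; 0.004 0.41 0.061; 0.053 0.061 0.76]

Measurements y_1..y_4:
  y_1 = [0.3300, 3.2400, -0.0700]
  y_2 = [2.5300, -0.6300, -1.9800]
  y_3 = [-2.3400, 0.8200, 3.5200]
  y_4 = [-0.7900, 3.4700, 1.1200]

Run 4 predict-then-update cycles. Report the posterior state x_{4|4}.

step 1: x^-=[1.3891, -1.3426, -0.3199]  P^-=[0.9900 0.0746 -0.0619; 0.0746 0.5186 0.2085; -0.0619 0.2085 1.1129]  S=[1.3872 0.2232 0.0131; 0.2232 1.1906 0.4871; 0.0131 0.4871 1.5131]  K=[0.6802 0.1368 -0.0216; -0.0933 0.4640 0.0657; -0.0630 -0.0178 0.7671]  nu=[-1.3212, 4.2908, 0.4068]  x^+=[1.0685, 0.7984, -0.0011]  P^+=[0.2869 0.0215 -0.0280; 0.0215 0.2335 -0.0317; -0.0280 -0.0317 0.2308]
step 2: x^-=[1.1192, 0.7054, -0.0229]  P^-=[0.6948 0.0649 -0.0691; 0.0649 0.3765 0.0220; -0.0691 0.0220 0.4076]  S=[1.0911 0.1699 0.0058; 0.1699 0.9660 0.1644; 0.0058 0.1644 0.7191]  K=[0.6037 0.1285 -0.0244; -0.0736 0.4124 0.0550; -0.0588 -0.0264 0.5711]  nu=[1.5523, -1.6010, -2.2060]  x^+=[1.9045, -0.1905, -1.3319]  P^+=[0.2555 0.0228 -0.0272; 0.0228 0.2070 -0.0292; -0.0272 -0.0292 0.1734]
step 3: x^-=[2.0605, -0.2036, -1.6993]  P^-=[0.6620 0.0635 -0.0583; 0.0635 0.3594 0.0135; -0.0583 0.0135 0.3317]  S=[1.0586 0.1654 0.0143; 0.1654 0.9435 0.1440; 0.0143 0.1440 0.6405]  K=[0.5927 0.1267 -0.0189; -0.0713 0.4024 0.0590; -0.0545 -0.0248 0.5209]  nu=[-4.4073, 0.7500, 5.0766]  x^+=[-0.5523, 0.7117, 1.1667]  P^+=[0.2509 0.0224 -0.0253; 0.0224 0.2017 -0.0269; -0.0253 -0.0269 0.1583]
step 4: x^-=[-0.6506, 0.6869, 1.4428]  P^-=[0.6566 0.0630 -0.0537; 0.0630 0.3563 0.0130; -0.0537 0.0130 0.3116]  S=[1.0535 0.1648 0.0182; 0.1648 0.9396 0.1412; 0.0182 0.1412 0.6208]  K=[0.5908 0.1261 -0.0159; -0.0713 0.4003 0.0616; -0.0525 -0.0235 0.5054]  nu=[-0.0309, 2.7517, -0.4085]  x^+=[-0.3153, 1.7654, 1.1733]  P^+=[0.2501 0.0222 -0.0243; 0.0222 0.2006 -0.0259; -0.0243 -0.0259 0.1535]

x_post = [-0.3153, 1.7654, 1.1733]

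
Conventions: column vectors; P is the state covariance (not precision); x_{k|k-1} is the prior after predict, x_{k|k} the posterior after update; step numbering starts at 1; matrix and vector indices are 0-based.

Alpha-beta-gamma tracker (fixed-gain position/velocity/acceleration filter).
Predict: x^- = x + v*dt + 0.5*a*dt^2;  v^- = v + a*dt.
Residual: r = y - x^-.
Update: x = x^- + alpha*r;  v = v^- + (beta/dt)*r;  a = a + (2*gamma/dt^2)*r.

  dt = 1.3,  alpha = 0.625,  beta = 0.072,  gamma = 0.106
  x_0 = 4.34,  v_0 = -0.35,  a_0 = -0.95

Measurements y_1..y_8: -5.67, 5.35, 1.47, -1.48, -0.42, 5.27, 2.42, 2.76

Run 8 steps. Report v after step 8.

v_post = 7.3807

step 1: x_pred=3.0822  r=-8.7523  x^+=-2.3879  v^+=-2.0697  a^+=-2.0479
step 2: x_pred=-6.8091  r=12.1591  x^+=0.7904  v^+=-4.0586  a^+=-0.5226
step 3: x_pred=-4.9275  r=6.3975  x^+=-0.9290  v^+=-4.3837  a^+=0.2799
step 4: x_pred=-6.3914  r=4.9114  x^+=-3.3218  v^+=-3.7478  a^+=0.8960
step 5: x_pred=-7.4369  r=7.0169  x^+=-3.0513  v^+=-2.1944  a^+=1.7762
step 6: x_pred=-4.4032  r=9.6732  x^+=1.6425  v^+=0.6504  a^+=2.9897
step 7: x_pred=5.0143  r=-2.5943  x^+=3.3929  v^+=4.3932  a^+=2.6642
step 8: x_pred=11.3553  r=-8.5953  x^+=5.9832  v^+=7.3807  a^+=1.5860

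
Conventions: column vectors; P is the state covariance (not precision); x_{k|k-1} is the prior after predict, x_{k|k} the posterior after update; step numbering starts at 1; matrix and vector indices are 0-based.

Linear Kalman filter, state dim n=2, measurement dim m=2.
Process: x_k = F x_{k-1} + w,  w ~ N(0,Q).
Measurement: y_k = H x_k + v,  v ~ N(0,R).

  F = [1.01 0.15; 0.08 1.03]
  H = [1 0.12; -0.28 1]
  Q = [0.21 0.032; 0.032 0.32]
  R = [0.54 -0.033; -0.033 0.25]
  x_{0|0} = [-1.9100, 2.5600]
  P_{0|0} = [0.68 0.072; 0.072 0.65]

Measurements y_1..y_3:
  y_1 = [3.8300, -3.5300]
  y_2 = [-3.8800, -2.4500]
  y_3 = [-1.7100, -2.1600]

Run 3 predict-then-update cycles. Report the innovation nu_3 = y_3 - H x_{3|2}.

innov = [0.1109, 0.3291]

step 1: x^-=[-1.5451, 2.4840]  P^-=[0.9401 0.2631; 0.2631 1.0258]  S=[1.5580 0.0812; 0.0812 1.2022]  K=[0.6259 -0.0423; 0.2074 0.7780]  nu=[5.0770, -6.4466]  x^+=[1.9053, -1.4788]  P^+=[0.3320 0.0617; 0.0617 0.2049]
step 2: x^-=[1.7026, -1.3707]  P^-=[0.5719 0.1554; 0.1554 0.5497]  S=[1.1572 0.0230; 0.0230 0.7575]  K=[0.5108 -0.0218; 0.1781 0.6628]  nu=[-5.4181, -0.6026]  x^+=[-1.0520, -2.7352]  P^+=[0.2702 0.0533; 0.0533 0.1748]
step 3: x^-=[-1.4728, -2.9015]  P^-=[0.5057 0.1370; 0.1370 0.5159]  S=[1.0860 0.0197; 0.0197 0.7289]  K=[0.4811 -0.0193; 0.1713 0.6506]  nu=[0.1109, 0.3291]  x^+=[-1.4257, -2.6683]  P^+=[0.2544 0.0505; 0.0505 0.1711]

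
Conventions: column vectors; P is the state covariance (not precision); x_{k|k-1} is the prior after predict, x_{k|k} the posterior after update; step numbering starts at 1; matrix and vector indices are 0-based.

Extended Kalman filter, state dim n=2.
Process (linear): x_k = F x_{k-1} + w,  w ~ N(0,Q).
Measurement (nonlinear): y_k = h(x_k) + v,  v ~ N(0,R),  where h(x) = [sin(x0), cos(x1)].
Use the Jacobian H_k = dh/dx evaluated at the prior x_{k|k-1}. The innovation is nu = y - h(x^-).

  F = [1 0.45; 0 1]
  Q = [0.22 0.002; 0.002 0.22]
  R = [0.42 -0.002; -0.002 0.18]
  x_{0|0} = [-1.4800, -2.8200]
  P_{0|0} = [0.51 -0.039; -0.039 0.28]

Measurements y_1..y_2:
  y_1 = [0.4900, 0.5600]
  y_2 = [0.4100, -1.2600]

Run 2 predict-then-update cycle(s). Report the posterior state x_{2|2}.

x_post = [-4.0460, -2.5991]

step 1: x^-=[-2.7490, -2.8200]  P^-=[0.7516 0.0890; 0.0890 0.5000]  H_jac=[-0.9239 0.0000; 0.0000 0.3161]  S=[1.0616 -0.0280; -0.0280 0.2300]  K=[-0.6530 0.0428; -0.0595 0.6800]  nu=[0.8726, 1.5087]  x^+=[-3.2542, -1.8460]  P^+=[0.2969 0.0285; 0.0285 0.3876]
step 2: x^-=[-4.0848, -1.8460]  P^-=[0.6211 0.2050; 0.2050 0.6076]  H_jac=[-0.5872 0.0000; 0.0000 0.9624]  S=[0.6341 -0.1178; -0.1178 0.7428]  K=[-0.5417 0.1796; -0.0448 0.7802]  nu=[-0.3995, -0.9883]  x^+=[-4.0460, -2.5991]  P^+=[0.3881 0.0347; 0.0347 0.1460]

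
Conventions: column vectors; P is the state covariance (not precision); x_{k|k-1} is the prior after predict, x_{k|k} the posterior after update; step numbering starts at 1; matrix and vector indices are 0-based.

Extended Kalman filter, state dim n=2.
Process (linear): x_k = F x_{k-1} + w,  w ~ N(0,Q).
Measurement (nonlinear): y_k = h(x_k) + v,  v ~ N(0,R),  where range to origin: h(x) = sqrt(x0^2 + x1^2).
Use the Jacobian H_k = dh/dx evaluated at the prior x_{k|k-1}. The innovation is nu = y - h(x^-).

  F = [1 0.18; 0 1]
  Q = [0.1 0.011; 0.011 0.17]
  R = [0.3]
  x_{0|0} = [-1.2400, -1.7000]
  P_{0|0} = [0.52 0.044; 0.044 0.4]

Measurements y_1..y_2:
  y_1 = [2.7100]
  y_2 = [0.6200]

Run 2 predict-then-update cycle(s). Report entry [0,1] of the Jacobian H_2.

step 1: x^-=[-1.5460, -1.7000]  P^-=[0.6488 0.1270; 0.1270 0.5700]  H_jac=[-0.6728 -0.7398]  S=[1.0321]  K=[-0.5140; -0.4914]  nu=[0.4121]  x^+=[-1.7578, -1.9025]  P^+=[0.3762 -0.1337; -0.1337 0.3208]
step 2: x^-=[-2.1003, -1.9025]  P^-=[0.4384 -0.0649; -0.0649 0.4908]  H_jac=[-0.7411 -0.6714]  S=[0.6974]  K=[-0.4034; -0.4035]  nu=[-2.2139]  x^+=[-1.2072, -1.0093]  P^+=[0.3249 -0.1784; -0.1784 0.3773]

H_jac[0,1] = -0.6714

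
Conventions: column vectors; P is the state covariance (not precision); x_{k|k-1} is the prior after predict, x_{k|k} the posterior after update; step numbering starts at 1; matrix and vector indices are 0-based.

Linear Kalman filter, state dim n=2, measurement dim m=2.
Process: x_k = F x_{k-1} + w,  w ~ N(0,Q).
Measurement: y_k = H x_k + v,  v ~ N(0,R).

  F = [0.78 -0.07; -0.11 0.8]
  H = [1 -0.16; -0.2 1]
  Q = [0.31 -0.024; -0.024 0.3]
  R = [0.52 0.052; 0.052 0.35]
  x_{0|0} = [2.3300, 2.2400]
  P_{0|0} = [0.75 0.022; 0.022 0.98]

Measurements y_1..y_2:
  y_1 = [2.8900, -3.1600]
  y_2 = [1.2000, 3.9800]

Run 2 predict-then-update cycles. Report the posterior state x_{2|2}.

step 1: x^-=[1.6606, 1.5357]  P^-=[0.7687 -0.1293; -0.1293 0.9324]  S=[1.3540 -0.3844; -0.3844 1.3649]  K=[0.5697 -0.0470; -0.0069 0.7001]  nu=[1.4751, -4.3636]  x^+=[2.7058, -1.5296]  P^+=[0.3057 0.0743; 0.0743 0.2596]
step 2: x^-=[2.2176, -1.5213]  P^-=[0.4891 -0.0178; -0.0178 0.4567]  S=[1.0265 -0.1373; -0.1373 0.8334]  K=[0.4711 -0.0611; -0.0150 0.5498]  nu=[-1.2610, 5.9449]  x^+=[1.2600, 1.7662]  P^+=[0.2503 0.0532; 0.0532 0.2023]

x_post = [1.2600, 1.7662]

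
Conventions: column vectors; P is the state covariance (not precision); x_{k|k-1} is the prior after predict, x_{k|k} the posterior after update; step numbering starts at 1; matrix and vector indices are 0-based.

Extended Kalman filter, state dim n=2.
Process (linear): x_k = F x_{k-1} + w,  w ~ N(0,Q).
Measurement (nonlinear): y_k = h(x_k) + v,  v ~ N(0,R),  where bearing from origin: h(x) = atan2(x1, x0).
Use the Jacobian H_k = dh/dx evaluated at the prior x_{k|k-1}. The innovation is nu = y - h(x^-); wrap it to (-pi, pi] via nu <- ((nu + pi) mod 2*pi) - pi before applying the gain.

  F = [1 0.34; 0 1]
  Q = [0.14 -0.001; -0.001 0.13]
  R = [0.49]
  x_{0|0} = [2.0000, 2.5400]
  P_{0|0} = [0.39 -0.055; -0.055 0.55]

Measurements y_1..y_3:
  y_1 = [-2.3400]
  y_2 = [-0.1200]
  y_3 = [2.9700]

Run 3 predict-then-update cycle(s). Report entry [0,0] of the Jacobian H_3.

step 1: x^-=[2.8636, 2.5400]  P^-=[0.5562 0.1310; 0.1310 0.6800]  H_jac=[-0.1734 0.1954]  S=[0.5238]  K=[-0.1352; 0.2104]  nu=[-3.0656]  x^+=[3.2780, 1.8951]  P^+=[0.5466 0.1459; 0.1459 0.6568]
step 2: x^-=[3.9224, 1.8951]  P^-=[0.8617 0.3682; 0.3682 0.7868]  H_jac=[-0.0999 0.2067]  S=[0.5170]  K=[-0.0192; 0.2434]  nu=[-0.5701]  x^+=[3.9333, 1.7563]  P^+=[0.8616 0.3706; 0.3706 0.7562]
step 3: x^-=[4.5305, 1.7563]  P^-=[1.3410 0.6267; 0.6267 0.8862]  H_jac=[-0.0744 0.1919]  S=[0.5122]  K=[0.0400; 0.2410]  nu=[2.6002]  x^+=[4.6346, 2.3829]  P^+=[1.3402 0.6218; 0.6218 0.8564]

H_jac[0,0] = -0.0744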